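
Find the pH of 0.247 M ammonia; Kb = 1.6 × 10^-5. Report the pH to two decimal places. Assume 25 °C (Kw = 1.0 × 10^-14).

NH3 + H2O ⇌ NH4+ + OH-
Kb = [OH-]²/(0.247 − [OH-]) = 1.6 × 10^-5
Assume [OH-] ≪ 0.247: [OH-] ≈ √(1.6 × 10^-5 × 0.247) = 1.99 × 10^-3 M
([OH-]/C₀ = 0.8% < 5%, so the approximation holds.)
pOH = 2.70, so pH = 14.00 − pOH = 11.30

pH = 11.30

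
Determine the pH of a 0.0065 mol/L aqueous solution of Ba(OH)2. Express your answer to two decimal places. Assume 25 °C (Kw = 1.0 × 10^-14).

Ba(OH)2 is a strong base (each formula unit releases 2 OH-); [OH-] = 0.013 M.
pOH = -log(0.013) = 1.89
pH = 14.00 - 1.89 = 12.11

pH = 12.11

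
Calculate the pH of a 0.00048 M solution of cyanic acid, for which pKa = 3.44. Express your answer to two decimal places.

pH = 3.56

HOCN ⇌ OCN- + H+
Ka = 10^(−3.44) = 3.63 × 10^-4
From the ICE table, Ka = x²/(0.00048 − x) = 3.63 × 10^-4.
x is not negligible relative to C₀; solve x² + 0.000363·x − 1.74e-07 = 0.
x = [−0.000363 + √(0.000363² + 6.97e-07)]/2 = 2.74 × 10^-4 M
pH = −log[H+] = −log(2.74 × 10^-4) = 3.56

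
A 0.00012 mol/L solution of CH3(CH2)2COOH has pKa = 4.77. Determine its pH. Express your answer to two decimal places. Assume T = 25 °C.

CH3(CH2)2COOH ⇌ CH3(CH2)2COO- + H+
Ka = 10^(−4.77) = 1.70 × 10^-5
Ka = [H+]²/(0.00012 − [H+]) = 1.70 × 10^-5
[H+] is not negligible relative to C₀; solve [H+]² + 1.7e-05·[H+] − 2.04e-09 = 0.
[H+] = (−Ka + √(Ka² + 4·Ka·C₀))/2 = 3.75 × 10^-5 M
pH = −log[H+] = −log(3.75 × 10^-5) = 4.43

pH = 4.43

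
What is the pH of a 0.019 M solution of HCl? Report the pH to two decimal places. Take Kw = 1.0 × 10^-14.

pH = 1.72

HCl is a strong acid and dissociates completely, so [H+] = 0.019 M.
pH = -log(0.019) = 1.72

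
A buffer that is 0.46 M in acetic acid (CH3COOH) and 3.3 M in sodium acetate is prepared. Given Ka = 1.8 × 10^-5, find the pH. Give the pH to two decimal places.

pH = 5.60

pKa = −log(1.8 × 10^-5) = 4.745
Henderson–Hasselbalch: pH = pKa + log([CH3COO-]/[CH3COOH]) = 4.745 + log(3.3/0.46)
pH = 4.745 + (+0.856) = 5.60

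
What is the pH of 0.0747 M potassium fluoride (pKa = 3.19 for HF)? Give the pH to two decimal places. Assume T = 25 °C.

pH = 8.03

F- is the conjugate base of the weak acid HF.
Ka = 10^(−3.19) = 6.46 × 10^-4
Kb = Kw/Ka = 1.0×10^-14 / 6.46 × 10^-4 = 1.55 × 10^-11
From the ICE table, Kb = x²/(0.0747 − x) = 1.55 × 10^-11.
Neglecting x in the denominator: x = √(1.55 × 10^-11 × 0.0747) = 1.08 × 10^-6 M
pOH = 5.97, so pH = 14.00 − pOH = 8.03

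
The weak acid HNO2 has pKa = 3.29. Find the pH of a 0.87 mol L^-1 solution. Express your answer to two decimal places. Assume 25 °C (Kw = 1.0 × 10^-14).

pH = 1.68

HNO2 ⇌ NO2- + H+
Ka = 10^(−3.29) = 5.13 × 10^-4
Ka = x²/(0.87 − x) = 5.13 × 10^-4
Since Ka ≪ C₀, x ≈ √(Ka·C₀) = 2.11 × 10^-2 M.
Check: 2.4% ionized — well under 5%, approximation valid.
pH = −log(2.11 × 10^-2) = 1.68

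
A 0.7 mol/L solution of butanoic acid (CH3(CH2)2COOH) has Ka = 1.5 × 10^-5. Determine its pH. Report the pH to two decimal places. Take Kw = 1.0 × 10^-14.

pH = 2.49

CH3(CH2)2COOH ⇌ CH3(CH2)2COO- + H+
From the ICE table, Ka = [H+]²/(0.7 − [H+]) = 1.5 × 10^-5.
Assume [H+] ≪ 0.7: [H+] ≈ √(1.5 × 10^-5 × 0.7) = 3.24 × 10^-3 M
([H+]/C₀ = 0.46% < 5%, so the approximation holds.)
pH = −log(3.24 × 10^-3) = 2.49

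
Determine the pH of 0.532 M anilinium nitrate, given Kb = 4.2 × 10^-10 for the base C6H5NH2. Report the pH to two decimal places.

C6H5NH3+ is the conjugate acid of the weak base C6H5NH2.
Ka = Kw/Kb = 1.0×10^-14 / 4.2 × 10^-10 = 2.38 × 10^-5
Ka = [H+]²/(0.532 − [H+]) = 2.38 × 10^-5
Since Ka ≪ C₀, [H+] ≈ √(Ka·C₀) = 3.56 × 10^-3 M.
Check: 0.67% ionized — well under 5%, approximation valid.
pH = −log(3.56 × 10^-3) = 2.45

pH = 2.45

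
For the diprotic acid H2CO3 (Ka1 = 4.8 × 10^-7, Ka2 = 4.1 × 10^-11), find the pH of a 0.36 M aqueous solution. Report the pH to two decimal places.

pH = 3.38

Since Ka1 ≫ Ka2, the first ionization dominates [H+].
Ka1 = x²/(0.36 − x) = 4.8 × 10^-7
x ≈ √(4.8 × 10^-7 × 0.36) = 4.16 × 10^-4 M
pH = −log(4.16 × 10^-4) = 3.38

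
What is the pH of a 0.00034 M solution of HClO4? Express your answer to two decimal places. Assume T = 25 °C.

pH = 3.47

HClO4 is a strong acid and dissociates completely, so [H+] = 0.00034 M.
pH = -log(0.00034) = 3.47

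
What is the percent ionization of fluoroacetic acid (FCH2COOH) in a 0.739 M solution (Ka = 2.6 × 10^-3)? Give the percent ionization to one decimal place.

FCH2COOH ⇌ FCH2COO- + H+; let x = [H+] at equilibrium.
Ka = x²/(C₀ − x); solving the quadratic gives x = 4.26 × 10^-2 M.
Fraction ionized = 4.26 × 10^-2 / 0.739 = 0.0576 → 5.8%

5.8%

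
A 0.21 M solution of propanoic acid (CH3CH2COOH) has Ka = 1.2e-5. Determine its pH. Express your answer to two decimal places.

pH = 2.80

CH3CH2COOH ⇌ CH3CH2COO- + H+
Ka = [H+]²/(0.21 − [H+]) = 1.2 × 10^-5
Since Ka ≪ C₀, [H+] ≈ √(Ka·C₀) = 1.59 × 10^-3 M.
pH = −log[H+] = −log(1.59 × 10^-3) = 2.80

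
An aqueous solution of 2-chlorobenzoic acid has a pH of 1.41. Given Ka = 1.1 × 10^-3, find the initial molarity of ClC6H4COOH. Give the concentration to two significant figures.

C₀ = 1.4 M

[H+] = 10^(-1.41) = 3.89 × 10^-2 M = x
Ka = x²/(C₀ − x) ⇒ C₀ = x + x²/Ka
C₀ = 3.89 × 10^-2 + (3.89 × 10^-2)²/(1.1 × 10^-3) = 1.41 M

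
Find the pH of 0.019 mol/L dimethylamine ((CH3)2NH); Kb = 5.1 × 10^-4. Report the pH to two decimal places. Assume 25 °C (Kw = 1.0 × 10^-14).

(CH3)2NH + H2O ⇌ (CH3)2NH2+ + OH-
From the ICE table, Kb = [OH-]²/(0.019 − [OH-]) = 5.1 × 10^-4.
The 5% rule fails; solving [OH-]² + Kb·[OH-] − Kb·C₀ = 0 exactly:
[OH-] = (−Kb + √(Kb² + 4·Kb·C₀))/2 = 2.87 × 10^-3 M
pOH = −log(2.87 × 10^-3) = 2.54; pH = 14.00 − 2.54 = 11.46

pH = 11.46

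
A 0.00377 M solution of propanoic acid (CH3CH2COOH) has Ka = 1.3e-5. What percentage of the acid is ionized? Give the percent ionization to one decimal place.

5.7%

CH3CH2COOH ⇌ CH3CH2COO- + H+; let x = [H+] at equilibrium.
Ka = x²/(C₀ − x); solving the quadratic gives x = 2.15 × 10^-4 M.
% ionization = x/C₀ × 100% = 2.15 × 10^-4/0.00377 × 100% = 5.7%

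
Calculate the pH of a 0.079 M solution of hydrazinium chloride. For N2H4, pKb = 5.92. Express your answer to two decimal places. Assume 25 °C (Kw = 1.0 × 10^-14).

pH = 4.59

N2H5+ is the conjugate acid of the weak base N2H4.
Kb = 10^(−5.92) = 1.20 × 10^-6
Ka = Kw/Kb = 1.0×10^-14 / 1.20 × 10^-6 = 8.33 × 10^-9
From the ICE table, Ka = x²/(0.079 − x) = 8.33 × 10^-9.
Since Ka ≪ C₀, x ≈ √(Ka·C₀) = 2.57 × 10^-5 M.
Check: 0.032% ionized — well under 5%, approximation valid.
pH = −log[H+] = −log(2.57 × 10^-5) = 4.59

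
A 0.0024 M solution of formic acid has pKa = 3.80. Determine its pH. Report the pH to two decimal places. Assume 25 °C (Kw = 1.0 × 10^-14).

pH = 3.27

HCOOH ⇌ HCOO- + H+
Ka = 10^(−3.80) = 1.58 × 10^-4
Let x = [H+] at equilibrium. Ka = x²/(0.0024 − x).
The 5% rule fails; solving x² + Ka·x − Ka·C₀ = 0 exactly:
x = [−0.000158 + √(0.000158² + 1.52e-06)]/2 = 5.42 × 10^-4 M
pH = −log(5.42 × 10^-4) = 3.27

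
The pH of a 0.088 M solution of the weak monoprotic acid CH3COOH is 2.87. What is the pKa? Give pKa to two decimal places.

pKa = 4.68

[H+] = 10^(-2.87) = 1.35 × 10^-3 M
At equilibrium [HA] = 0.088 − 1.35 × 10^-3 = 8.66 × 10^-2 M
Ka = [H+][A-]/[HA] = (1.35 × 10^-3)² / 8.66 × 10^-2 = 2.10 × 10^-5
pKa = -log(2.10 × 10^-5) = 4.68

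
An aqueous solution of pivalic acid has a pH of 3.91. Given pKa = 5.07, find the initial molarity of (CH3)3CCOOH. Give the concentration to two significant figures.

[H+] = 10^(-3.91) = 1.23 × 10^-4 M = x
Ka = 10^(−5.07) = 8.51 × 10^-6
Ka = x²/(C₀ − x) ⇒ C₀ = x + x²/Ka
C₀ = 1.23 × 10^-4 + (1.23 × 10^-4)²/(8.51 × 10^-6) = 1.90 × 10^-3 M

C₀ = 1.9 × 10^-3 M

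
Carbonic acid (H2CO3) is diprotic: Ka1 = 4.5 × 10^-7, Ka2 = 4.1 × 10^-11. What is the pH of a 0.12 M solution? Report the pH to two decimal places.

Ka1 ≫ Ka2, so treat the first dissociation as the only significant source of H+.
Ka1 = x²/(0.12 − x) = 4.5 × 10^-7
x ≈ √(4.5 × 10^-7 × 0.12) = 2.32 × 10^-4 M
pH = −log(2.32 × 10^-4) = 3.63

pH = 3.63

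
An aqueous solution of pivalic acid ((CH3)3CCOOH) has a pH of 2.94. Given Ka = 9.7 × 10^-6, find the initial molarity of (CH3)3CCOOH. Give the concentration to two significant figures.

C₀ = 1.4 × 10^-1 M

[H+] = 10^(-2.94) = 1.15 × 10^-3 M = x
Ka = x²/(C₀ − x) ⇒ C₀ = x + x²/Ka
C₀ = 1.15 × 10^-3 + (1.15 × 10^-3)²/(9.7 × 10^-6) = 1.37 × 10^-1 M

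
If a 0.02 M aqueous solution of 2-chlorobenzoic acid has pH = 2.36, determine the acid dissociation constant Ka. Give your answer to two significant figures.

[H+] = 10^(-2.36) = 4.37 × 10^-3 M
At equilibrium [HA] = 0.02 − 4.37 × 10^-3 = 1.56 × 10^-2 M
Ka = [H+][A-]/[HA] = (4.37 × 10^-3)² / 1.56 × 10^-2 = 1.2 × 10^-3

Ka = 1.2 × 10^-3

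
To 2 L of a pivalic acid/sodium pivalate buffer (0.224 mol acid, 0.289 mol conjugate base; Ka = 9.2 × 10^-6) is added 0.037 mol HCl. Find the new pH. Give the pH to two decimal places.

pH = 5.02

After neutralization: n((CH3)3CCOOH) = 0.261 mol, n((CH3)3CCOO-) = 0.252 mol.
pKa = −log(9.2 × 10^-6) = 5.036
Henderson–Hasselbalch with mole ratio 0.252/0.261: pH = 5.036 + (-0.015)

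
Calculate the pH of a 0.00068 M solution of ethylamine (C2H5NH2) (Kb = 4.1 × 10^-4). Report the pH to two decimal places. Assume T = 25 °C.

C2H5NH2 + H2O ⇌ C2H5NH3+ + OH-
From the ICE table, Kb = x²/(0.00068 − x) = 4.1 × 10^-4.
Here C₀/Kb ≈ 1.66, so the small-x approximation fails. Use the quadratic:
x = (−Kb + √(Kb² + 4·Kb·C₀))/2 = 3.61 × 10^-4 M
pOH = 3.44, so pH = 14.00 − pOH = 10.56

pH = 10.56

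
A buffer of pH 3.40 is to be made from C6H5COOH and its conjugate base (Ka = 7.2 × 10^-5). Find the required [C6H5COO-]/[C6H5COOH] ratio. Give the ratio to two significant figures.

ratio = 0.18

pKa = -log(7.2 × 10^-5) = 4.143
pH = pKa + log(r) ⇒ log(r) = 3.40 − 4.143 = -0.743
r = [C6H5COO-]/[C6H5COOH] = 10^(-0.743) = 0.181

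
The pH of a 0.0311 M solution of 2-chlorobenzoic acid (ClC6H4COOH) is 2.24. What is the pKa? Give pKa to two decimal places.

pKa = 2.88

[H+] = 10^(-2.24) = 5.75 × 10^-3 M
At equilibrium [HA] = 0.0311 − 5.75 × 10^-3 = 2.53 × 10^-2 M
Ka = [H+][A-]/[HA] = (5.75 × 10^-3)² / 2.53 × 10^-2 = 1.31 × 10^-3
pKa = -log(1.31 × 10^-3) = 2.88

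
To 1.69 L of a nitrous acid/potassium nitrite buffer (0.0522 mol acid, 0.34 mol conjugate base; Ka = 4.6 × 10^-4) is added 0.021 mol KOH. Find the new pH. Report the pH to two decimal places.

After neutralization: n(HNO2) = 0.0312 mol, n(NO2-) = 0.361 mol.
pKa = −log(4.6 × 10^-4) = 3.337
pH = pKa + log([A⁻]/[HA]) = 3.337 + log(0.361/0.0312) = 3.337 +1.063

pH = 4.40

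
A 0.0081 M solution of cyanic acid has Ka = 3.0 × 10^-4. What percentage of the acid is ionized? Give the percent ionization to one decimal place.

17.5%

HOCN ⇌ OCN- + H+; let x = [H+] at equilibrium.
Solve x² + 0.0003x − 2.43e-06 = 0 → x = 1.42 × 10^-3 M
% ionization = x/C₀ × 100% = 1.42 × 10^-3/0.0081 × 100% = 17.5%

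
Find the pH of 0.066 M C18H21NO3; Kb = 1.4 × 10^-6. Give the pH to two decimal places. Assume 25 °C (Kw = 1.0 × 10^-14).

C18H21NO3 + H2O ⇌ C18H22NO3+ + OH-
Let x = [OH-] at equilibrium. Kb = x²/(0.066 − x).
Since Kb ≪ C₀, x ≈ √(Kb·C₀) = 3.04 × 10^-4 M.
(x/C₀ = 0.46% < 5%, so the approximation holds.)
pOH = −log(3.04 × 10^-4) = 3.52; pH = 14.00 − 3.52 = 10.48

pH = 10.48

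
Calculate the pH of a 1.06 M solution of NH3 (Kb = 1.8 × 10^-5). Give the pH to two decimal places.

pH = 11.64

NH3 + H2O ⇌ NH4+ + OH-
From the ICE table, Kb = [OH-]²/(1.06 − [OH-]) = 1.8 × 10^-5.
Neglecting [OH-] in the denominator: [OH-] = √(1.8 × 10^-5 × 1.06) = 4.37 × 10^-3 M
Check: 0.41% ionized — well under 5%, approximation valid.
pOH = 2.36, so pH = 14.00 − pOH = 11.64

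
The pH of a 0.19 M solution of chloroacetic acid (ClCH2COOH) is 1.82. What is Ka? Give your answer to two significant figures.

[H+] = 10^(-1.82) = 1.51 × 10^-2 M
At equilibrium [HA] = 0.19 − 1.51 × 10^-2 = 1.75 × 10^-1 M
Ka = [H+][A-]/[HA] = (1.51 × 10^-2)² / 1.75 × 10^-1 = 1.3 × 10^-3

Ka = 1.3 × 10^-3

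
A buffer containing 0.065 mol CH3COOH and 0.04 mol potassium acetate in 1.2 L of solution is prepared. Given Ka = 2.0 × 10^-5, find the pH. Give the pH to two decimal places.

pKa = −log(2.0 × 10^-5) = 4.699
Henderson–Hasselbalch: pH = pKa + log([CH3COO-]/[CH3COOH]) = 4.699 + log(0.04/0.065)
pH = 4.699 + (-0.211) = 4.49

pH = 4.49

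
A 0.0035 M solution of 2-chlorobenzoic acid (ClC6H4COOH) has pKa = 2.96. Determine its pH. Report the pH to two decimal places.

ClC6H4COOH ⇌ ClC6H4COO- + H+
Ka = 10^(−2.96) = 1.10 × 10^-3
Ka = x²/(0.0035 − x) = 1.10 × 10^-3
The 5% rule fails; solving x² + Ka·x − Ka·C₀ = 0 exactly:
x = (−Ka + √(Ka² + 4·Ka·C₀))/2 = 1.49 × 10^-3 M
pH = −log[H+] = −log(1.49 × 10^-3) = 2.83

pH = 2.83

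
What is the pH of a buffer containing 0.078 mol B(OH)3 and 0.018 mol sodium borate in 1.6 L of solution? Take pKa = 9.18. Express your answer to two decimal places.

pH = 8.54

Henderson–Hasselbalch: pH = pKa + log([B(OH)4-]/[B(OH)3]) = 9.18 + log(0.018/0.078)
pH = 9.18 + (-0.637) = 8.54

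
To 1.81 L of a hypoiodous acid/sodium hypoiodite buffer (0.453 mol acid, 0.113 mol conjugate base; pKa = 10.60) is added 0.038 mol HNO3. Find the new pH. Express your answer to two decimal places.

pH = 9.78

Added H+ converts OI- to HOI: HOI → 0.491 mol, OI- → 0.075 mol.
pH = pKa + log(n_OI-/n_HOI) = 10.60 + log(0.075/0.491) = 10.60 + (-0.816)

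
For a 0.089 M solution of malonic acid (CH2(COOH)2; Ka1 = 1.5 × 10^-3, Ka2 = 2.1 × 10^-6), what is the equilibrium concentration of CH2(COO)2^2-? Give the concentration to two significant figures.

First ionization gives [H+] ≈ [CH2(COOH)COO-] = 1.08 × 10^-2 M.
Second step: Ka2 = [H+][CH2(COO)2^2-]/[CH2(COOH)COO-] ≈ [CH2(COO)2^2-] (since [H+] ≈ [CH2(COOH)COO-]).
So [CH2(COO)2^2-] ≈ Ka2.

2.1 × 10^-6 M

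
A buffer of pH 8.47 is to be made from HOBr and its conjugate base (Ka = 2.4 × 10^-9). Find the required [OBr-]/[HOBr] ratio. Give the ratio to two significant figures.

ratio = 0.71

pKa = -log(2.4 × 10^-9) = 8.620
pH = pKa + log(r) ⇒ log(r) = 8.47 − 8.620 = -0.150
r = [OBr-]/[HOBr] = 10^(-0.150) = 0.708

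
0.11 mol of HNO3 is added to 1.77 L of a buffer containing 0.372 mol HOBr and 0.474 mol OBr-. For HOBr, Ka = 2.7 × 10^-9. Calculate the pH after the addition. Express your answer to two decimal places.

Added H+ converts OBr- to HOBr: HOBr → 0.482 mol, OBr- → 0.364 mol.
pKa = −log(2.7 × 10^-9) = 8.569
Henderson–Hasselbalch with mole ratio 0.364/0.482: pH = 8.569 + (-0.122)

pH = 8.45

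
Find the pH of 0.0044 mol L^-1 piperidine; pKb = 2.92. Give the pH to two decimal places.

pH = 11.25

C5H10NH + H2O ⇌ C5H10NH2+ + OH-
Kb = 10^(−2.92) = 1.20 × 10^-3
Kb = [OH-]²/(0.0044 − [OH-]) = 1.20 × 10^-3
[OH-] is not negligible relative to C₀; solve [OH-]² + 0.0012·[OH-] − 5.28e-06 = 0.
[OH-] = (−Kb + √(Kb² + 4·Kb·C₀))/2 = 1.77 × 10^-3 M
pOH = −log(1.77 × 10^-3) = 2.75; pH = 14.00 − 2.75 = 11.25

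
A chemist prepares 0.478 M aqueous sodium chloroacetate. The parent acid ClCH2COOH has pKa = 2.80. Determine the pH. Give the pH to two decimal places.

pH = 8.24

ClCH2COO- is the conjugate base of the weak acid ClCH2COOH.
Ka = 10^(−2.80) = 1.58 × 10^-3
Kb = Kw/Ka = 1.0×10^-14 / 1.58 × 10^-3 = 6.33 × 10^-12
From the ICE table, Kb = x²/(0.478 − x) = 6.33 × 10^-12.
Since Kb ≪ C₀, x ≈ √(Kb·C₀) = 1.74 × 10^-6 M.
Check: 0.00036% ionized — well under 5%, approximation valid.
pOH = 5.76, so pH = 14.00 − pOH = 8.24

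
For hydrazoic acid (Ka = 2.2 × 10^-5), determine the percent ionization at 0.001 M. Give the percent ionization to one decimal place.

13.8%

HN3 ⇌ N3- + H+; let x = [H+] at equilibrium.
Solve x² + 2.2e-05x − 2.2e-08 = 0 → x = 1.38 × 10^-4 M
% ionization = x/C₀ × 100% = 1.38 × 10^-4/0.001 × 100% = 13.8%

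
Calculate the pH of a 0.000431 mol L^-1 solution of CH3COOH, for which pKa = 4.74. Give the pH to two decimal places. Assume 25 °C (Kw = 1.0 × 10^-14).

pH = 4.10

CH3COOH ⇌ CH3COO- + H+
Ka = 10^(−4.74) = 1.82 × 10^-5
From the ICE table, Ka = [H+]²/(0.000431 − [H+]) = 1.82 × 10^-5.
Here C₀/Ka ≈ 23.7, so the small-[H+] approximation fails. Use the quadratic:
[H+] = (−Ka + √(Ka² + 4·Ka·C₀))/2 = 7.99 × 10^-5 M
pH = −log[H+] = −log(7.99 × 10^-5) = 4.10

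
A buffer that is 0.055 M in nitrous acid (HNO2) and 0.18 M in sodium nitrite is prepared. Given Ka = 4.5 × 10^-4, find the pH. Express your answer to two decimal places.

pKa = −log(4.5 × 10^-4) = 3.347
pH = pKa + log([A⁻]/[HA]) = 3.347 + log(0.18/0.055)
pH = 3.347 + (+0.515) = 3.86

pH = 3.86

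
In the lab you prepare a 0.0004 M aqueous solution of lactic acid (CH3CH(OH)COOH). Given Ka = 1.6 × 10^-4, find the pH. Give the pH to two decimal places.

CH3CH(OH)COOH ⇌ CH3CH(OH)COO- + H+
From the ICE table, Ka = [H+]²/(0.0004 − [H+]) = 1.6 × 10^-4.
The 5% rule fails; solving [H+]² + Ka·[H+] − Ka·C₀ = 0 exactly:
[H+] = [−0.00016 + √(0.00016² + 2.56e-07)]/2 = 1.85 × 10^-4 M
pH = −log[H+] = −log(1.85 × 10^-4) = 3.73

pH = 3.73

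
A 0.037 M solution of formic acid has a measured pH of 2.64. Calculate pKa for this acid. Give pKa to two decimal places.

[H+] = 10^(-2.64) = 2.29 × 10^-3 M
At equilibrium [HA] = 0.037 − 2.29 × 10^-3 = 3.47 × 10^-2 M
Ka = [H+][A-]/[HA] = (2.29 × 10^-3)² / 3.47 × 10^-2 = 1.51 × 10^-4
pKa = -log(1.51 × 10^-4) = 3.82

pKa = 3.82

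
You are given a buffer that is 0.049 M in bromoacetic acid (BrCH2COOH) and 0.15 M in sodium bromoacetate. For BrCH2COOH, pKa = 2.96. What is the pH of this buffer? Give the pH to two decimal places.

pH = 3.45

Using pH = pKa + log([base]/[acid]) with [base]/[acid] = 0.15/0.049:
pH = 2.96 + (+0.486) = 3.45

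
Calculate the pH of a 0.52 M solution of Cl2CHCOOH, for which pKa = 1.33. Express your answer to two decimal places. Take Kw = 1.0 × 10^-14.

Cl2CHCOOH ⇌ Cl2CHCOO- + H+
Ka = 10^(−1.33) = 4.68 × 10^-2
Ka = [H+]²/(0.52 − [H+]) = 4.68 × 10^-2
Here C₀/Ka ≈ 11.1, so the small-[H+] approximation fails. Use the quadratic:
[H+] = [−0.0468 + √(0.0468² + 0.0973)]/2 = 1.34 × 10^-1 M
pH = −log[H+] = −log(1.34 × 10^-1) = 0.87

pH = 0.87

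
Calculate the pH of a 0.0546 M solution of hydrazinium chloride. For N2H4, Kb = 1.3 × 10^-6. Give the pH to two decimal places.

pH = 4.69

N2H5+ is the conjugate acid of the weak base N2H4.
Ka = Kw/Kb = 1.0×10^-14 / 1.3 × 10^-6 = 7.69 × 10^-9
From the ICE table, Ka = [H+]²/(0.0546 − [H+]) = 7.69 × 10^-9.
Since Ka ≪ C₀, [H+] ≈ √(Ka·C₀) = 2.05 × 10^-5 M.
pH = −log(2.05 × 10^-5) = 4.69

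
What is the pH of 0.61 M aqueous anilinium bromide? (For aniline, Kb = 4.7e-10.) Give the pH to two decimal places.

C6H5NH3+ is the conjugate acid of the weak base C6H5NH2.
Ka = Kw/Kb = 1.0×10^-14 / 4.7 × 10^-10 = 2.13 × 10^-5
From the ICE table, Ka = [H+]²/(0.61 − [H+]) = 2.13 × 10^-5.
Since Ka ≪ C₀, [H+] ≈ √(Ka·C₀) = 3.60 × 10^-3 M.
Check: 0.59% ionized — well under 5%, approximation valid.
pH = −log(3.60 × 10^-3) = 2.44

pH = 2.44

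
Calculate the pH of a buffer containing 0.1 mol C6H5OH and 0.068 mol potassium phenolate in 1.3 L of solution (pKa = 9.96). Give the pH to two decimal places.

pH = pKa + log([A⁻]/[HA]) = 9.96 + log(0.068/0.1)
pH = 9.96 + (-0.167) = 9.79

pH = 9.79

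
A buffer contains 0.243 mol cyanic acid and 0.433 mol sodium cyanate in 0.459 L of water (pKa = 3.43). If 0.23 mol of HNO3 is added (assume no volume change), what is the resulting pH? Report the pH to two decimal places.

pH = 3.06

After neutralization: n(HOCN) = 0.473 mol, n(OCN-) = 0.203 mol.
pH = pKa + log([A⁻]/[HA]) = 3.43 + log(0.203/0.473) = 3.43 -0.367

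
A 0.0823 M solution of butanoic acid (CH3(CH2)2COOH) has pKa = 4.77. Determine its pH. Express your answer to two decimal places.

CH3(CH2)2COOH ⇌ CH3(CH2)2COO- + H+
Ka = 10^(−4.77) = 1.70 × 10^-5
Ka = [H+]²/(0.0823 − [H+]) = 1.70 × 10^-5
Assume [H+] ≪ 0.0823: [H+] ≈ √(1.70 × 10^-5 × 0.0823) = 1.18 × 10^-3 M
pH = −log(1.18 × 10^-3) = 2.93

pH = 2.93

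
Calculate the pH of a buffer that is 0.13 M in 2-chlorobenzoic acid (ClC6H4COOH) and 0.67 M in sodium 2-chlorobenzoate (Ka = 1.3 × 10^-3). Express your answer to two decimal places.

pKa = −log(1.3 × 10^-3) = 2.886
pH = pKa + log([A⁻]/[HA]) = 2.886 + log(0.67/0.13)
pH = 2.886 + (+0.712) = 3.60

pH = 3.60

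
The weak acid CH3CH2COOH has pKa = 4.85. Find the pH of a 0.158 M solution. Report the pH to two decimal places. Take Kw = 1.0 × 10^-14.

CH3CH2COOH ⇌ CH3CH2COO- + H+
Ka = 10^(−4.85) = 1.41 × 10^-5
Ka = [H+]²/(0.158 − [H+]) = 1.41 × 10^-5
Neglecting [H+] in the denominator: [H+] = √(1.41 × 10^-5 × 0.158) = 1.49 × 10^-3 M
pH = −log(1.49 × 10^-3) = 2.83

pH = 2.83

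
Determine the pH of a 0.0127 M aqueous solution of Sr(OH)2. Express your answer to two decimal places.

Sr(OH)2 is a strong base (each formula unit releases 2 OH-); [OH-] = 0.0254 M.
pOH = -log(0.0254) = 1.60
pH = 14.00 - 1.60 = 12.40

pH = 12.40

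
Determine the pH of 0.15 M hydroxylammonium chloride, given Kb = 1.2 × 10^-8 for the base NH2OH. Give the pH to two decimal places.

pH = 3.45

NH3OH+ is the conjugate acid of the weak base NH2OH.
Ka = Kw/Kb = 1.0×10^-14 / 1.2 × 10^-8 = 8.33 × 10^-7
Ka = [H+]²/(0.15 − [H+]) = 8.33 × 10^-7
Since Ka ≪ C₀, [H+] ≈ √(Ka·C₀) = 3.53 × 10^-4 M.
pH = −log(3.53 × 10^-4) = 3.45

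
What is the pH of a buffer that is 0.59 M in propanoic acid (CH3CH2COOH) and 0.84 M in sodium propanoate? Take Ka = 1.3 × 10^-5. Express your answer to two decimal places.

pH = 5.04

pKa = −log(1.3 × 10^-5) = 4.886
Using pH = pKa + log([base]/[acid]) with [base]/[acid] = 0.84/0.59:
pH = 4.886 + (+0.153) = 5.04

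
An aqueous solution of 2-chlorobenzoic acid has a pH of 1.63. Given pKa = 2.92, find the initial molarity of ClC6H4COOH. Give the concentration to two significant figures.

[H+] = 10^(-1.63) = 2.34 × 10^-2 M = x
Ka = 10^(−2.92) = 1.20 × 10^-3
Ka = x²/(C₀ − x) ⇒ C₀ = x + x²/Ka
C₀ = 2.34 × 10^-2 + (2.34 × 10^-2)²/(1.20 × 10^-3) = 4.80 × 10^-1 M

C₀ = 4.8 × 10^-1 M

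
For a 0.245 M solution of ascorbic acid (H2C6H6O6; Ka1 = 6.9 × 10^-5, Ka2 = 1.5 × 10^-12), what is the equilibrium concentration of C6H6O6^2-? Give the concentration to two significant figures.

1.5 × 10^-12 M

First ionization gives [H+] ≈ [HC6H6O6-] = 4.11 × 10^-3 M.
Second step: Ka2 = [H+][C6H6O6^2-]/[HC6H6O6-] ≈ [C6H6O6^2-] (since [H+] ≈ [HC6H6O6-]).
So [C6H6O6^2-] ≈ Ka2.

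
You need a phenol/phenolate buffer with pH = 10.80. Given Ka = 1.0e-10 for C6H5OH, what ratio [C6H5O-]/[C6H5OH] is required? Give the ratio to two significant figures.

pKa = -log(1.0 × 10^-10) = 10.000
pH = pKa + log(r) ⇒ log(r) = 10.80 − 10.000 = +0.800
r = [C6H5O-]/[C6H5OH] = 10^(+0.800) = 6.31

ratio = 6.3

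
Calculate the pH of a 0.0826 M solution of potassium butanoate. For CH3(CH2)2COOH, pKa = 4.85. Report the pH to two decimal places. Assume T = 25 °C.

pH = 8.88

CH3(CH2)2COO- is the conjugate base of the weak acid CH3(CH2)2COOH.
Ka = 10^(−4.85) = 1.41 × 10^-5
Kb = Kw/Ka = 1.0×10^-14 / 1.41 × 10^-5 = 7.09 × 10^-10
Kb = x²/(0.0826 − x) = 7.09 × 10^-10
Neglecting x in the denominator: x = √(7.09 × 10^-10 × 0.0826) = 7.65 × 10^-6 M
Check: 0.0093% ionized — well under 5%, approximation valid.
pOH = 5.12, so pH = 14.00 − pOH = 8.88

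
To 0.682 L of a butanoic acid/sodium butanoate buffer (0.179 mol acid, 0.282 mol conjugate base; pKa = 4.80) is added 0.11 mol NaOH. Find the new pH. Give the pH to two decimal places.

OH- converts CH3(CH2)2COOH to CH3(CH2)2COO-: CH3(CH2)2COOH → 0.069 mol, CH3(CH2)2COO- → 0.392 mol.
Henderson–Hasselbalch with mole ratio 0.392/0.069: pH = 4.80 + (+0.754)

pH = 5.55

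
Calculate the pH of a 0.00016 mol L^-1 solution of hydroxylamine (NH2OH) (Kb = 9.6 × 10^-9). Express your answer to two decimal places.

pH = 8.09

NH2OH + H2O ⇌ NH3OH+ + OH-
Kb = [OH-]²/(0.00016 − [OH-]) = 9.6 × 10^-9
Assume [OH-] ≪ 0.00016: [OH-] ≈ √(9.6 × 10^-9 × 0.00016) = 1.24 × 10^-6 M
Check: 0.77% ionized — well under 5%, approximation valid.
pOH = −log(1.24 × 10^-6) = 5.91; pH = 14.00 − 5.91 = 8.09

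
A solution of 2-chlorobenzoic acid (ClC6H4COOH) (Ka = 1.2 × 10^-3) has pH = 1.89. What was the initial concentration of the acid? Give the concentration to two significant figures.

C₀ = 1.5 × 10^-1 M

[H+] = 10^(-1.89) = 1.29 × 10^-2 M = x
Ka = x²/(C₀ − x) ⇒ C₀ = x + x²/Ka
C₀ = 1.29 × 10^-2 + (1.29 × 10^-2)²/(1.2 × 10^-3) = 1.52 × 10^-1 M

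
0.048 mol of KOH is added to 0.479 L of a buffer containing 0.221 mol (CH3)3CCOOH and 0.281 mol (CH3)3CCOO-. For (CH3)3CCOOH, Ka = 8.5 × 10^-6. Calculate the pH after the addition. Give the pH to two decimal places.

pH = 5.35

OH- converts (CH3)3CCOOH to (CH3)3CCOO-: (CH3)3CCOOH → 0.173 mol, (CH3)3CCOO- → 0.329 mol.
pKa = −log(8.5 × 10^-6) = 5.071
pH = pKa + log(n_(CH3)3CCOO-/n_(CH3)3CCOOH) = 5.071 + log(0.329/0.173) = 5.071 + (+0.279)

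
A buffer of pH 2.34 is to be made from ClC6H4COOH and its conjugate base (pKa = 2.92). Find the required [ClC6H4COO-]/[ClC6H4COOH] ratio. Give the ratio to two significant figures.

ratio = 0.26

pH = pKa + log(r) ⇒ log(r) = 2.34 − 2.92 = -0.58
r = [ClC6H4COO-]/[ClC6H4COOH] = 10^(-0.58) = 0.263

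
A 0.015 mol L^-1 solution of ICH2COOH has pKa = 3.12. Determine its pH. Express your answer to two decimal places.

ICH2COOH ⇌ ICH2COO- + H+
Ka = 10^(−3.12) = 7.59 × 10^-4
Ka = x²/(0.015 − x) = 7.59 × 10^-4
The 5% rule fails; solving x² + Ka·x − Ka·C₀ = 0 exactly:
x = (−Ka + √(Ka² + 4·Ka·C₀))/2 = 3.02 × 10^-3 M
pH = −log(3.02 × 10^-3) = 2.52

pH = 2.52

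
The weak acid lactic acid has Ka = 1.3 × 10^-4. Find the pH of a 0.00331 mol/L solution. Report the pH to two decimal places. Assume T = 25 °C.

pH = 3.23

CH3CH(OH)COOH ⇌ CH3CH(OH)COO- + H+
From the ICE table, Ka = [H+]²/(0.00331 − [H+]) = 1.3 × 10^-4.
[H+] is not negligible relative to C₀; solve [H+]² + 0.00013·[H+] − 4.3e-07 = 0.
[H+] = (−Ka + √(Ka² + 4·Ka·C₀))/2 = 5.94 × 10^-4 M
pH = −log[H+] = −log(5.94 × 10^-4) = 3.23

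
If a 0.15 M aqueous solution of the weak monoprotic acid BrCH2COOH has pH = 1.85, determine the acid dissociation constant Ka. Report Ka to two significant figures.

[H+] = 10^(-1.85) = 1.41 × 10^-2 M
At equilibrium [HA] = 0.15 − 1.41 × 10^-2 = 1.36 × 10^-1 M
Ka = [H+][A-]/[HA] = (1.41 × 10^-2)² / 1.36 × 10^-1 = 1.5 × 10^-3

Ka = 1.5 × 10^-3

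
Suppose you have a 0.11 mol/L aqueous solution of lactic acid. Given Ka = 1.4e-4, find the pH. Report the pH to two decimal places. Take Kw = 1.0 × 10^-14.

CH3CH(OH)COOH ⇌ CH3CH(OH)COO- + H+
From the ICE table, Ka = [H+]²/(0.11 − [H+]) = 1.4 × 10^-4.
Neglecting [H+] in the denominator: [H+] = √(1.4 × 10^-4 × 0.11) = 3.92 × 10^-3 M
pH = −log[H+] = −log(3.92 × 10^-3) = 2.41

pH = 2.41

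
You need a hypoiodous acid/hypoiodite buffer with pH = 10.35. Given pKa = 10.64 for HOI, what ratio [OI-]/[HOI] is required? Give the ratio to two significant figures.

ratio = 0.51

pH = pKa + log(r) ⇒ log(r) = 10.35 − 10.64 = -0.29
r = [OI-]/[HOI] = 10^(-0.29) = 0.513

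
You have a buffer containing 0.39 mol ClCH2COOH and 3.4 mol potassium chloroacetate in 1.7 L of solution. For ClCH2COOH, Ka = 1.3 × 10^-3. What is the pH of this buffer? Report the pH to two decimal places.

pKa = −log(1.3 × 10^-3) = 2.886
pH = pKa + log([A⁻]/[HA]) = 2.886 + log(3.4/0.39)
pH = 2.886 + (+0.940) = 3.83

pH = 3.83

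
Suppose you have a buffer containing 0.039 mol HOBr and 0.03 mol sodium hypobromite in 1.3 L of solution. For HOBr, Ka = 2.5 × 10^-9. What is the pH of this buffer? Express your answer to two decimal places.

pH = 8.49

pKa = −log(2.5 × 10^-9) = 8.602
Henderson–Hasselbalch: pH = pKa + log([OBr-]/[HOBr]) = 8.602 + log(0.03/0.039)
pH = 8.602 + (-0.114) = 8.49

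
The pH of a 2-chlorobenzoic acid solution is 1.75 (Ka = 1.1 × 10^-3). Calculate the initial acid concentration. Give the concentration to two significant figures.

[H+] = 10^(-1.75) = 1.78 × 10^-2 M = x
Ka = x²/(C₀ − x) ⇒ C₀ = x + x²/Ka
C₀ = 1.78 × 10^-2 + (1.78 × 10^-2)²/(1.1 × 10^-3) = 3.06 × 10^-1 M

C₀ = 3.1 × 10^-1 M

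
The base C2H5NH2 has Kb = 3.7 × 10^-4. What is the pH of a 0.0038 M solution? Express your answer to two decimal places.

pH = 11.01

C2H5NH2 + H2O ⇌ C2H5NH3+ + OH-
Let x = [OH-] at equilibrium. Kb = x²/(0.0038 − x).
x is not negligible relative to C₀; solve x² + 0.00037·x − 1.41e-06 = 0.
x = [−0.00037 + √(0.00037² + 5.62e-06)]/2 = 1.02 × 10^-3 M
pOH = −log(1.02 × 10^-3) = 2.99; pH = 14.00 − 2.99 = 11.01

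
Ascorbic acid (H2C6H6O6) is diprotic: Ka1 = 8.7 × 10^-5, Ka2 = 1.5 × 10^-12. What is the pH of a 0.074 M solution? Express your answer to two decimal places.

Since Ka1 ≫ Ka2, the first ionization dominates [H+].
Ka1 = x²/(0.074 − x) = 8.7 × 10^-5
x ≈ √(8.7 × 10^-5 × 0.074) = 2.54 × 10^-3 M
pH = −log(2.54 × 10^-3) = 2.60

pH = 2.60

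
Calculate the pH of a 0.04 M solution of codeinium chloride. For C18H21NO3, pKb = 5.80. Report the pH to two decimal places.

C18H22NO3+ is the conjugate acid of the weak base C18H21NO3.
Kb = 10^(−5.80) = 1.58 × 10^-6
Ka = Kw/Kb = 1.0×10^-14 / 1.58 × 10^-6 = 6.33 × 10^-9
Ka = [H+]²/(0.04 − [H+]) = 6.33 × 10^-9
Neglecting [H+] in the denominator: [H+] = √(6.33 × 10^-9 × 0.04) = 1.59 × 10^-5 M
Check: 0.04% ionized — well under 5%, approximation valid.
pH = −log[H+] = −log(1.59 × 10^-5) = 4.80

pH = 4.80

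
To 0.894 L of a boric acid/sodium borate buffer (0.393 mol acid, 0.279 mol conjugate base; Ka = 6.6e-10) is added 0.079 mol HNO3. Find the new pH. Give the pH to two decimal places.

pH = 8.81

After neutralization: n(B(OH)3) = 0.472 mol, n(B(OH)4-) = 0.2 mol.
pKa = −log(6.6 × 10^-10) = 9.180
pH = pKa + log([A⁻]/[HA]) = 9.180 + log(0.2/0.472) = 9.180 -0.373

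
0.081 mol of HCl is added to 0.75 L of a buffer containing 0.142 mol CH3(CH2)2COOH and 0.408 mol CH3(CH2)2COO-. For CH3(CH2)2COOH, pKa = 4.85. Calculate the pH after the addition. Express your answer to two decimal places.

pH = 5.02

Added H+ converts CH3(CH2)2COO- to CH3(CH2)2COOH: CH3(CH2)2COOH → 0.223 mol, CH3(CH2)2COO- → 0.327 mol.
Henderson–Hasselbalch with mole ratio 0.327/0.223: pH = 4.85 + (+0.166)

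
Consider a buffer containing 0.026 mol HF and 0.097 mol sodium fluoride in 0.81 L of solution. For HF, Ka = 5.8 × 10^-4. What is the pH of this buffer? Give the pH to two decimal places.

pH = 3.81

pKa = −log(5.8 × 10^-4) = 3.237
Using pH = pKa + log([base]/[acid]) with [base]/[acid] = 0.097/0.026:
pH = 3.237 + (+0.572) = 3.81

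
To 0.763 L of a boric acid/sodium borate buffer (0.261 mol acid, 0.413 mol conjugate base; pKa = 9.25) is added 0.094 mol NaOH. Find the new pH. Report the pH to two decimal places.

After neutralization: n(B(OH)3) = 0.167 mol, n(B(OH)4-) = 0.507 mol.
pH = pKa + log(n_B(OH)4-/n_B(OH)3) = 9.25 + log(0.507/0.167) = 9.25 + (+0.482)

pH = 9.73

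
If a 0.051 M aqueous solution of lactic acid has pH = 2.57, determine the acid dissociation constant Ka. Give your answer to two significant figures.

Ka = 1.5 × 10^-4

[H+] = 10^(-2.57) = 2.69 × 10^-3 M
At equilibrium [HA] = 0.051 − 2.69 × 10^-3 = 4.83 × 10^-2 M
Ka = [H+][A-]/[HA] = (2.69 × 10^-3)² / 4.83 × 10^-2 = 1.5 × 10^-4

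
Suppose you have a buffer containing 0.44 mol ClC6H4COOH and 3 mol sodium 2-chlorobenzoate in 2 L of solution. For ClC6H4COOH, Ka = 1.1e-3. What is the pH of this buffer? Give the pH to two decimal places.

pH = 3.79

pKa = −log(1.1 × 10^-3) = 2.959
Henderson–Hasselbalch: pH = pKa + log([ClC6H4COO-]/[ClC6H4COOH]) = 2.959 + log(3/0.44)
pH = 2.959 + (+0.834) = 3.79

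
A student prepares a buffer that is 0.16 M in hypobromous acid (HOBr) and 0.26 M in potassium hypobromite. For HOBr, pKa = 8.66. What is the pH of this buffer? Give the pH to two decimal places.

pH = 8.87

Using pH = pKa + log([base]/[acid]) with [base]/[acid] = 0.26/0.16:
pH = 8.66 + (+0.211) = 8.87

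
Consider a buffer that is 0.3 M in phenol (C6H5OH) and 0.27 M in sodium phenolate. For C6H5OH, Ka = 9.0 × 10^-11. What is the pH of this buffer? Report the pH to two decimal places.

pH = 10.00

pKa = −log(9.0 × 10^-11) = 10.046
Using pH = pKa + log([base]/[acid]) with [base]/[acid] = 0.27/0.3:
pH = 10.046 + (-0.046) = 10.00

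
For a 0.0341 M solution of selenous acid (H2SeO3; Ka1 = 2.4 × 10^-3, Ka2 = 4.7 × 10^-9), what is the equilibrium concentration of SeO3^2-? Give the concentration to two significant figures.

4.7 × 10^-9 M

First ionization gives [H+] ≈ [HSeO3-] = 7.93 × 10^-3 M.
Second step: Ka2 = [H+][SeO3^2-]/[HSeO3-] ≈ [SeO3^2-] (since [H+] ≈ [HSeO3-]).
So [SeO3^2-] ≈ Ka2.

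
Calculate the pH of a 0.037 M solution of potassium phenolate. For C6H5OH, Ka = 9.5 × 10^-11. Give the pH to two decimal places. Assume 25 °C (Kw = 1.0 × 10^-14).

pH = 11.28

C6H5O- is the conjugate base of the weak acid C6H5OH.
Kb = Kw/Ka = 1.0×10^-14 / 9.5 × 10^-11 = 1.05 × 10^-4
From the ICE table, Kb = [OH-]²/(0.037 − [OH-]) = 1.05 × 10^-4.
The 5% rule fails; solving [OH-]² + Kb·[OH-] − Kb·C₀ = 0 exactly:
[OH-] = [−0.000105 + √(0.000105² + 1.55e-05)]/2 = 1.92 × 10^-3 M
pOH = 2.72, so pH = 14.00 − pOH = 11.28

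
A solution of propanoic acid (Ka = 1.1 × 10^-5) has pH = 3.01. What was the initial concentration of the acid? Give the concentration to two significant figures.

[H+] = 10^(-3.01) = 9.77 × 10^-4 M = x
Ka = x²/(C₀ − x) ⇒ C₀ = x + x²/Ka
C₀ = 9.77 × 10^-4 + (9.77 × 10^-4)²/(1.1 × 10^-5) = 8.78 × 10^-2 M

C₀ = 8.8 × 10^-2 M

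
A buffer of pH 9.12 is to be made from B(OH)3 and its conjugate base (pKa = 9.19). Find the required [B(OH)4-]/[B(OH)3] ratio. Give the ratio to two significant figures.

pH = pKa + log(r) ⇒ log(r) = 9.12 − 9.19 = -0.07
r = [B(OH)4-]/[B(OH)3] = 10^(-0.07) = 0.851

ratio = 0.85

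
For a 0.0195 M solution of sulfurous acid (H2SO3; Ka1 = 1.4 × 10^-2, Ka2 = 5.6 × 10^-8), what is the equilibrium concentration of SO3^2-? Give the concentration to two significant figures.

5.6 × 10^-8 M

First ionization gives [H+] ≈ [HSO3-] = 1.09 × 10^-2 M.
Second step: Ka2 = [H+][SO3^2-]/[HSO3-] ≈ [SO3^2-] (since [H+] ≈ [HSO3-]).
So [SO3^2-] ≈ Ka2.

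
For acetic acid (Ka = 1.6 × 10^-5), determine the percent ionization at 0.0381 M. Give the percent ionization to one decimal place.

2.0%

CH3COOH ⇌ CH3COO- + H+; let x = [H+] at equilibrium.
x ≈ √(Ka·C₀) = √(1.6 × 10^-5 × 0.0381) = 7.81 × 10^-4 M
% ionization = x/C₀ × 100% = 7.81 × 10^-4/0.0381 × 100% = 2.0%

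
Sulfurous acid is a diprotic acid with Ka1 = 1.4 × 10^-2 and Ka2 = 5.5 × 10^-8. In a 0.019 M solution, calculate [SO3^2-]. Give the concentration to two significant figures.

5.5 × 10^-8 M

First ionization gives [H+] ≈ [HSO3-] = 1.07 × 10^-2 M.
Second step: Ka2 = [H+][SO3^2-]/[HSO3-] ≈ [SO3^2-] (since [H+] ≈ [HSO3-]).
So [SO3^2-] ≈ Ka2.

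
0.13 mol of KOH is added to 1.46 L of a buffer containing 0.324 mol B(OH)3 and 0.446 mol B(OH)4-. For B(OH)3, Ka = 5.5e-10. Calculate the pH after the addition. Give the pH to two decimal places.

pH = 9.73

After neutralization: n(B(OH)3) = 0.194 mol, n(B(OH)4-) = 0.576 mol.
pKa = −log(5.5 × 10^-10) = 9.260
pH = pKa + log(n_B(OH)4-/n_B(OH)3) = 9.260 + log(0.576/0.194) = 9.260 + (+0.473)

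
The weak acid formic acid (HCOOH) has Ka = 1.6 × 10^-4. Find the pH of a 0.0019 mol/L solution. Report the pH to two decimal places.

HCOOH ⇌ HCOO- + H+
From the ICE table, Ka = x²/(0.0019 − x) = 1.6 × 10^-4.
The 5% rule fails; solving x² + Ka·x − Ka·C₀ = 0 exactly:
x = [−0.00016 + √(0.00016² + 1.22e-06)]/2 = 4.77 × 10^-4 M
pH = −log(4.77 × 10^-4) = 3.32

pH = 3.32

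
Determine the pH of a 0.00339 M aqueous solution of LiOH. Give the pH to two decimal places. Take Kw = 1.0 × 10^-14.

LiOH is a strong base; [OH-] = 0.00339 M.
pOH = -log(0.00339) = 2.47
pH = 14.00 - 2.47 = 11.53

pH = 11.53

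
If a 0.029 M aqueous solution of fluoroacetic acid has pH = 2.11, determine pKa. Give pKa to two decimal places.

pKa = 2.55

[H+] = 10^(-2.11) = 7.76 × 10^-3 M
At equilibrium [HA] = 0.029 − 7.76 × 10^-3 = 2.12 × 10^-2 M
Ka = [H+][A-]/[HA] = (7.76 × 10^-3)² / 2.12 × 10^-2 = 2.84 × 10^-3
pKa = -log(2.84 × 10^-3) = 2.55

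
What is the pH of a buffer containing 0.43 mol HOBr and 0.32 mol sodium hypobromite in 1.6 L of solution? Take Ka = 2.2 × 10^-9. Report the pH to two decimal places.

pH = 8.53

pKa = −log(2.2 × 10^-9) = 8.658
Using pH = pKa + log([base]/[acid]) with [base]/[acid] = 0.32/0.43:
pH = 8.658 + (-0.128) = 8.53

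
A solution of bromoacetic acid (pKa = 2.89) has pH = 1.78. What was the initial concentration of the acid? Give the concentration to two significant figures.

[H+] = 10^(-1.78) = 1.66 × 10^-2 M = x
Ka = 10^(−2.89) = 1.29 × 10^-3
Ka = x²/(C₀ − x) ⇒ C₀ = x + x²/Ka
C₀ = 1.66 × 10^-2 + (1.66 × 10^-2)²/(1.29 × 10^-3) = 2.30 × 10^-1 M

C₀ = 2.3 × 10^-1 M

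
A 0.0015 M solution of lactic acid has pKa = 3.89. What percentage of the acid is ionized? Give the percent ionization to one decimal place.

CH3CH(OH)COOH ⇌ CH3CH(OH)COO- + H+; let x = [H+] at equilibrium.
Ka = 10^(−3.89) = 1.29 × 10^-4
Ka = x²/(C₀ − x); solving the quadratic gives x = 3.80 × 10^-4 M.
% ionization = x/C₀ × 100% = 3.80 × 10^-4/0.0015 × 100% = 25.3%

25.3%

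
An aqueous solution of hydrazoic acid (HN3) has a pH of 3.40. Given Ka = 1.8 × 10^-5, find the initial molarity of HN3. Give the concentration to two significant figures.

C₀ = 9.2 × 10^-3 M

[H+] = 10^(-3.40) = 3.98 × 10^-4 M = x
Ka = x²/(C₀ − x) ⇒ C₀ = x + x²/Ka
C₀ = 3.98 × 10^-4 + (3.98 × 10^-4)²/(1.8 × 10^-5) = 9.20 × 10^-3 M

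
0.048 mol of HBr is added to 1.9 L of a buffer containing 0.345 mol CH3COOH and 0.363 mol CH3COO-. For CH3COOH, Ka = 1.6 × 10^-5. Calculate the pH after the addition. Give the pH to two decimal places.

Added H+ converts CH3COO- to CH3COOH: CH3COOH → 0.393 mol, CH3COO- → 0.315 mol.
pKa = −log(1.6 × 10^-5) = 4.796
Henderson–Hasselbalch with mole ratio 0.315/0.393: pH = 4.796 + (-0.096)

pH = 4.70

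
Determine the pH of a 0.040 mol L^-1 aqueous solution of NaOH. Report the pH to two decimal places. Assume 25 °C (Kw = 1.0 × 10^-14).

pH = 12.60

NaOH is a strong base; [OH-] = 0.04 M.
pOH = -log(0.04) = 1.40
pH = 14.00 - 1.40 = 12.60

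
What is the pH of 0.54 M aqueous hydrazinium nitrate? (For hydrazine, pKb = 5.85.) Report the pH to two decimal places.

N2H5+ is the conjugate acid of the weak base N2H4.
Kb = 10^(−5.85) = 1.41 × 10^-6
Ka = Kw/Kb = 1.0×10^-14 / 1.41 × 10^-6 = 7.09 × 10^-9
Ka = x²/(0.54 − x) = 7.09 × 10^-9
Assume x ≪ 0.54: x ≈ √(7.09 × 10^-9 × 0.54) = 6.19 × 10^-5 M
(x/C₀ = 0.011% < 5%, so the approximation holds.)
pH = −log(6.19 × 10^-5) = 4.21

pH = 4.21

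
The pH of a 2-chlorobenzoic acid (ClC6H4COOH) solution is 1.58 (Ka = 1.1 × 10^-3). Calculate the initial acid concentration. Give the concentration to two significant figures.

[H+] = 10^(-1.58) = 2.63 × 10^-2 M = x
Ka = x²/(C₀ − x) ⇒ C₀ = x + x²/Ka
C₀ = 2.63 × 10^-2 + (2.63 × 10^-2)²/(1.1 × 10^-3) = 6.55 × 10^-1 M

C₀ = 6.6 × 10^-1 M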